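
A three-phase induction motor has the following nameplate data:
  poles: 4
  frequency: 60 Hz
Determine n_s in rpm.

1800 rpm

n_s = 120f/p = 120×60/4 = 1800 rpm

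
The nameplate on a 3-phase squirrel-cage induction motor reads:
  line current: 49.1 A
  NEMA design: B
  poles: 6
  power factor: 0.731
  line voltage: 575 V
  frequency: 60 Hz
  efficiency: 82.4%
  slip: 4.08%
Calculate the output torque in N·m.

244 N·m

P_in = √3·V·I·cosφ = 1.732 × 575 × 49.1 × 0.731 = 35745 W
P_out = η·P_in = 0.824 × 35745 = 29454 W
n_s = 120×60/6 = 1200 rpm; n = 1200×(1−0.0408) = 1151 rpm
ω = 2π×1151/60 = 120.5 rad/s
τ = P_out/ω = 29454/120.5 = 244 N·m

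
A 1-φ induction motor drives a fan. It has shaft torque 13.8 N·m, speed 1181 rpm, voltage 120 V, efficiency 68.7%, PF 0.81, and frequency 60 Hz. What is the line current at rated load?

ω = 2π×1181/60 = 123.7 rad/s; P_out = τω = 13.8 × 123.7 = 1707 W
P_in = P_out / η = 1707 / 0.687 = 2485 W
I = P_in / (V·cosφ) = 2485 / (120 × 0.81) = 25.6 A

25.6 A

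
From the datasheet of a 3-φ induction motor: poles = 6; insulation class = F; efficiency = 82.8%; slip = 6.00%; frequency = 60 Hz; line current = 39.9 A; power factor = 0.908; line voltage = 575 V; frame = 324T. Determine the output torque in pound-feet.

187 lb·ft

P_in = √3·V·I·cosφ = 1.732 × 575 × 39.9 × 0.908 = 36081 W
P_out = η·P_in = 0.828 × 36081 = 29875 W
n_s = 120×60/6 = 1200 rpm; n = 1200×(1−0.06) = 1128 rpm
ω = 2π×1128/60 = 118.1 rad/s
τ = P_out/ω = 29875/118.1 = 253 N·m
In lb·ft: 253/1.356 = 187 lb·ft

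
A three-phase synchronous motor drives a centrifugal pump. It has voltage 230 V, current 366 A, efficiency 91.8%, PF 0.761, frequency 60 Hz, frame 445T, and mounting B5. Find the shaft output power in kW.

P_in = √3·V·I·cosφ = 1.732 × 230 × 366 × 0.761 = 110954 W
P_out = η·P_in = 0.918 × 110954 = 101856 W

102 kW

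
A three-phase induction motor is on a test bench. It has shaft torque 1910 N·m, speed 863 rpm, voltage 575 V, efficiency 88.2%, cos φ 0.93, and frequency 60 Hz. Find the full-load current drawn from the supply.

ω = 2π×863/60 = 90.37 rad/s; P_out = τω = 1910 × 90.37 = 172607 W
P_in = P_out / η = 172607 / 0.882 = 195700 W
I_L = P_in / (√3·V_L·cosφ) = 195700 / (1.732 × 575 × 0.93) = 211 A

211 A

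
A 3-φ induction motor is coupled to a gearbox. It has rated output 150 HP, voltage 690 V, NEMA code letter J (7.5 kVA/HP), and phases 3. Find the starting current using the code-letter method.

941 A

S_LR = 7.5 × 150 = 1125 kVA
I_LR = S_LR/(√3·V_L) = 1125000/(1.732×690) = 941 A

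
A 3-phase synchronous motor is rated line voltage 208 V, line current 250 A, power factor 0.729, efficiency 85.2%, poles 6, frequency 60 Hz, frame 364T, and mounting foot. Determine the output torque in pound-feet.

328 lb·ft

P_in = √3·V·I·cosφ = 1.732 × 208 × 250 × 0.729 = 65657 W
P_out = η·P_in = 0.852 × 65657 = 55940 W
n = n_s = 120×60/6 = 1200 rpm (synchronous)
ω = 2π×1200/60 = 125.7 rad/s
τ = P_out/ω = 55940/125.7 = 445 N·m
In lb·ft: 445/1.356 = 328 lb·ft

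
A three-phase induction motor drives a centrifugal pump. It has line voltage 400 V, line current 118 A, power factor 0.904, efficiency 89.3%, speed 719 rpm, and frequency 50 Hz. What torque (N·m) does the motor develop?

877 N·m

P_in = √3·V·I·cosφ = 1.732 × 400 × 118 × 0.904 = 73902 W
P_out = η·P_in = 0.893 × 73902 = 65994 W
n = 719 rpm
ω = 2π×719/60 = 75.29 rad/s
τ = P_out/ω = 65994/75.29 = 877 N·m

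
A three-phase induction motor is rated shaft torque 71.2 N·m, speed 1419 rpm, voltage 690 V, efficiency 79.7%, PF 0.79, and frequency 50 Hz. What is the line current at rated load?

14.1 A

ω = 2π×1419/60 = 148.6 rad/s; P_out = τω = 71.2 × 148.6 = 10580 W
P_in = P_out / η = 10580 / 0.797 = 13275 W
I_L = P_in / (√3·V_L·cosφ) = 13275 / (1.732 × 690 × 0.79) = 14.1 A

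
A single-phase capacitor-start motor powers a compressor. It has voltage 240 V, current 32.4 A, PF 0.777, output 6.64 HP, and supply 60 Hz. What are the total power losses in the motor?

P_in = V·I·cosφ = 240×32.4×0.777 = 6042 W
P_out = 6.64×746 = 4953 W
Losses = P_in − P_out = 6042 − 4953 = 1089 W

1090 W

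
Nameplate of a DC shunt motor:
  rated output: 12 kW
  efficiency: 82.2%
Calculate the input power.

14.6 kW

P_out = 12000 W
P_in = P_out/η = 12000/0.822 = 14599 W = 14.6 kW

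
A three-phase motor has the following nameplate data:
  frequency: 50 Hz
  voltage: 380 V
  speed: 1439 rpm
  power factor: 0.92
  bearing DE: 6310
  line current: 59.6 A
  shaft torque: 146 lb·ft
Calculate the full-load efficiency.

τ = 146 lb·ft × 1.356 = 198 N·m
ω = 2π × 1439/60 = 150.7 rad/s; P_out = τω = 198 × 150.7 = 29839 W
P_in = √3·V_L·I_L·cosφ = 1.732 × 380 × 59.6 × 0.92 = 36088 W
η = P_out / P_in = 29839 / 36088 = 0.827 = 82.7%

82.7 %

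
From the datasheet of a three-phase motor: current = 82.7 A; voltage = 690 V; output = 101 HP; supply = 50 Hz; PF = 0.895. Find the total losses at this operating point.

P_in = √3·V·I·cosφ = 1.732×690×82.7×0.895 = 88456 W
P_out = 101×746 = 75346 W
Losses = P_in − P_out = 88456 − 75346 = 13110 W

13.1 kW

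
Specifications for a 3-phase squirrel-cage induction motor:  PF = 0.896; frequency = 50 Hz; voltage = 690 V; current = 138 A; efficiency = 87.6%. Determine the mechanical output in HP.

P_in = √3·V·I·cosφ = 1.732 × 690 × 138 × 0.896 = 147769 W
P_out = η·P_in = 0.876 × 147769 = 129446 W
= 129446/746 = 174 HP

174 HP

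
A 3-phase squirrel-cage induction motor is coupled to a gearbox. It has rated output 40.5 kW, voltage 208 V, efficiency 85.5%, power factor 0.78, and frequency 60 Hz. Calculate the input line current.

P_out = 40.5 kW = 40500 W
P_in = P_out / η = 40500 / 0.855 = 47368 W
I_L = P_in / (√3·V_L·cosφ) = 47368 / (1.732 × 208 × 0.78) = 169 A

169 A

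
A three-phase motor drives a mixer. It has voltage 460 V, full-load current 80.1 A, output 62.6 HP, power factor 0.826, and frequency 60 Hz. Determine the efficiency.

P_out = 62.6 × 746 = 46700 W
P_in = √3·V_L·I_L·cosφ = 1.732 × 460 × 80.1 × 0.826 = 52713 W
η = P_out / P_in = 46700 / 52713 = 0.886 = 88.6%

88.6 %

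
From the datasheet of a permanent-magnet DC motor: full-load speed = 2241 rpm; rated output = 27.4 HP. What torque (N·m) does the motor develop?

P_out = 27.4 × 746 = 20440 W
ω = 2π × 2241/60 = 234.7 rad/s
τ = P_out/ω = 20440/234.7 = 87.1 N·m

87.1 N·m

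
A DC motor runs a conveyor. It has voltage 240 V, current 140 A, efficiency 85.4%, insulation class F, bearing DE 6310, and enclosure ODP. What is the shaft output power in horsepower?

38.5 HP

P_in = V·I = 240 × 140 = 33600 W
P_out = η·P_in = 0.854 × 33600 = 28694 W
= 28694/746 = 38.5 HP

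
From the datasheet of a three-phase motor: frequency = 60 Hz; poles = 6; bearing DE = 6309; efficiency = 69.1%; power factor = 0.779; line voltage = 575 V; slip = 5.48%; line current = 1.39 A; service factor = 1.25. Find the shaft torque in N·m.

6.27 N·m

P_in = √3·V·I·cosφ = 1.732 × 575 × 1.39 × 0.779 = 1078 W
P_out = η·P_in = 0.691 × 1078 = 745 W
n_s = 120×60/6 = 1200 rpm; n = 1200×(1−0.0548) = 1134 rpm
ω = 2π×1134/60 = 118.8 rad/s
τ = P_out/ω = 745/118.8 = 6.27 N·m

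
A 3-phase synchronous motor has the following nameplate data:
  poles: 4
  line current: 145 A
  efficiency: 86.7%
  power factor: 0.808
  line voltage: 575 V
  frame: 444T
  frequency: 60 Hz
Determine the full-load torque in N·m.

P_in = √3·V·I·cosφ = 1.732 × 575 × 145 × 0.808 = 116680 W
P_out = η·P_in = 0.867 × 116680 = 101162 W
n = n_s = 120×60/4 = 1800 rpm (synchronous)
ω = 2π×1800/60 = 188.5 rad/s
τ = P_out/ω = 101162/188.5 = 537 N·m

537 N·m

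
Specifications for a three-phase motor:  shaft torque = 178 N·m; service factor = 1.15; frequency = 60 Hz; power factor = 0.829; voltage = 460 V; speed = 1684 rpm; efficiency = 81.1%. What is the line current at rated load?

58.6 A

ω = 2π×1684/60 = 176.3 rad/s; P_out = τω = 178 × 176.3 = 31381 W
P_in = P_out / η = 31381 / 0.811 = 38694 W
I_L = P_in / (√3·V_L·cosφ) = 38694 / (1.732 × 460 × 0.829) = 58.6 A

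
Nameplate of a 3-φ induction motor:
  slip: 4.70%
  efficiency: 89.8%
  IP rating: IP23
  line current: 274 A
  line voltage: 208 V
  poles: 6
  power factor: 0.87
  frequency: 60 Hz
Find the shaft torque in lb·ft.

P_in = √3·V·I·cosφ = 1.732 × 208 × 274 × 0.87 = 85878 W
P_out = η·P_in = 0.898 × 85878 = 77118 W
n_s = 120×60/6 = 1200 rpm; n = 1200×(1−0.047) = 1144 rpm
ω = 2π×1144/60 = 119.8 rad/s
τ = P_out/ω = 77118/119.8 = 643.7 N·m
In lb·ft: 643.7/1.356 = 475 lb·ft

475 lb·ft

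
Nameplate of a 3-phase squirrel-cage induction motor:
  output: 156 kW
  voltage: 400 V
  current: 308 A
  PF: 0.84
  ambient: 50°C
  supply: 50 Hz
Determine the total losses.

P_in = √3·V·I·cosφ = 1.732×400×308×0.84 = 179241 W
P_out = 156000 W
Losses = P_in − P_out = 179241 − 156000 = 23241 W

23.2 kW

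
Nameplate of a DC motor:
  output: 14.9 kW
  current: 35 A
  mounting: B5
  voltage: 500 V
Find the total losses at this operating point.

2.6 kW

P_in = V·I = 500×35 = 17500 W
P_out = 14900 W
Losses = P_in − P_out = 17500 − 14900 = 2600 W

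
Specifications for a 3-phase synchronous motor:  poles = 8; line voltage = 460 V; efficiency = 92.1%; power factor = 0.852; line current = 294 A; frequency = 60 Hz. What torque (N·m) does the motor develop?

P_in = √3·V·I·cosφ = 1.732 × 460 × 294 × 0.852 = 199569 W
P_out = η·P_in = 0.921 × 199569 = 183803 W
n = n_s = 120×60/8 = 900 rpm (synchronous)
ω = 2π×900/60 = 94.25 rad/s
τ = P_out/ω = 183803/94.25 = 1950 N·m

1950 N·m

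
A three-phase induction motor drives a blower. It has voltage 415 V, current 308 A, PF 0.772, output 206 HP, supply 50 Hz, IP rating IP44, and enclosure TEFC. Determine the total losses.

P_in = √3·V·I·cosφ = 1.732×415×308×0.772 = 170909 W
P_out = 206×746 = 153676 W
Losses = P_in − P_out = 170909 − 153676 = 17233 W

17.2 kW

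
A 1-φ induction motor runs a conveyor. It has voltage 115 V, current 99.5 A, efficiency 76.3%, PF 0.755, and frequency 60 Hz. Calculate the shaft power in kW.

6.59 kW

P_in = V·I·cosφ = 115 × 99.5 × 0.755 = 8639 W
P_out = η·P_in = 0.763 × 8639 = 6592 W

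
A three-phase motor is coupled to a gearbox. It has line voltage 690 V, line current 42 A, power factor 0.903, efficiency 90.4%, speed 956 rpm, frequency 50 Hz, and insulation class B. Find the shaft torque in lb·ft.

P_in = √3·V·I·cosφ = 1.732 × 690 × 42 × 0.903 = 45325 W
P_out = η·P_in = 0.904 × 45325 = 40974 W
n = 956 rpm
ω = 2π×956/60 = 100.1 rad/s
τ = P_out/ω = 40974/100.1 = 409.3 N·m
In lb·ft: 409.3/1.356 = 302 lb·ft

302 lb·ft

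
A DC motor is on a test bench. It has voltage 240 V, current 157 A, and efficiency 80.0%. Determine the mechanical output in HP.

40.4 HP

P_in = V·I = 240 × 157 = 37680 W
P_out = η·P_in = 0.8 × 37680 = 30144 W
= 30144/746 = 40.4 HP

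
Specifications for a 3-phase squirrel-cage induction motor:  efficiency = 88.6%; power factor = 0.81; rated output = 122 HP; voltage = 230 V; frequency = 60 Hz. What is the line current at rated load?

318 A

P_out = 122 × 746 = 91012 W
P_in = P_out / η = 91012 / 0.886 = 102722 W
I_L = P_in / (√3·V_L·cosφ) = 102722 / (1.732 × 230 × 0.81) = 318 A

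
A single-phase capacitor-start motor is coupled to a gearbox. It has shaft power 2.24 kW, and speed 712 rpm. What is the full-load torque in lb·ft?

ω = 2π × 712/60 = 74.56 rad/s
τ = P/ω = 2240/74.56 = 30.04 N·m
In lb·ft: 30.04/1.356 = 22.2 lb·ft

22.2 lb·ft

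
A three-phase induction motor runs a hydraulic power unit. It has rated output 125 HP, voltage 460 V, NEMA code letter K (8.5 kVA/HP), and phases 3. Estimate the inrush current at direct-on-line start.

1330 A

S_LR = 8.5 × 125 = 1062.5 kVA
I_LR = S_LR/(√3·V_L) = 1062500/(1.732×460) = 1330 A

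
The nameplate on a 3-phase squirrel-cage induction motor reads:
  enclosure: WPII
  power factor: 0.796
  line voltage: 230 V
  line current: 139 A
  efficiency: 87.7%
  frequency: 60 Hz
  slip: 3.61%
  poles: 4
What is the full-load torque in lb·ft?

157 lb·ft

P_in = √3·V·I·cosφ = 1.732 × 230 × 139 × 0.796 = 44076 W
P_out = η·P_in = 0.877 × 44076 = 38655 W
n_s = 120×60/4 = 1800 rpm; n = 1800×(1−0.0361) = 1735 rpm
ω = 2π×1735/60 = 181.7 rad/s
τ = P_out/ω = 38655/181.7 = 212.7 N·m
In lb·ft: 212.7/1.356 = 157 lb·ft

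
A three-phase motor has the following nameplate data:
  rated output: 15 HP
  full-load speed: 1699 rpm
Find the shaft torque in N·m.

62.9 N·m

P_out = 15 × 746 = 11190 W
ω = 2π × 1699/60 = 177.9 rad/s
τ = P_out/ω = 11190/177.9 = 62.9 N·m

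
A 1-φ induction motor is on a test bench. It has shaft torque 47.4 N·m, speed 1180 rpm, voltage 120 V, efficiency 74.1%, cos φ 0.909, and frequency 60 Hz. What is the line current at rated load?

72.5 A

ω = 2π×1180/60 = 123.6 rad/s; P_out = τω = 47.4 × 123.6 = 5859 W
P_in = P_out / η = 5859 / 0.741 = 7907 W
I = P_in / (V·cosφ) = 7907 / (120 × 0.909) = 72.5 A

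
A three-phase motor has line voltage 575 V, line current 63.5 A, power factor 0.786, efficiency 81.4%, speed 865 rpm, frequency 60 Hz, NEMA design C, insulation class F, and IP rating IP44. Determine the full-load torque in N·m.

P_in = √3·V·I·cosφ = 1.732 × 575 × 63.5 × 0.786 = 49706 W
P_out = η·P_in = 0.814 × 49706 = 40461 W
n = 865 rpm
ω = 2π×865/60 = 90.58 rad/s
τ = P_out/ω = 40461/90.58 = 447 N·m

447 N·m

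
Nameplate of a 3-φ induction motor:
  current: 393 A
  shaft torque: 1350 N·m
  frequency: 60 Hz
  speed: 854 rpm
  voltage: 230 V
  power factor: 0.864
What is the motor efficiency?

ω = 2π × 854/60 = 89.43 rad/s; P_out = τω = 1350 × 89.43 = 120731 W
P_in = √3·V_L·I_L·cosφ = 1.732 × 230 × 393 × 0.864 = 135264 W
η = P_out / P_in = 120731 / 135264 = 0.893 = 89.3%

89.3 %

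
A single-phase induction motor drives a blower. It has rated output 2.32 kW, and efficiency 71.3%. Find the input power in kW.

3.25 kW

P_out = 2320 W
P_in = P_out/η = 2320/0.713 = 3254 W = 3.25 kW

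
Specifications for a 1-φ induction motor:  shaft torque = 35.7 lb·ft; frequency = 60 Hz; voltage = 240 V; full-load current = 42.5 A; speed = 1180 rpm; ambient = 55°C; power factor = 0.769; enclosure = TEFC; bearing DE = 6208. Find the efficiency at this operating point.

76.3 %

τ = 35.7 lb·ft × 1.356 = 48.41 N·m
ω = 2π × 1180/60 = 123.6 rad/s; P_out = τω = 48.41 × 123.6 = 5983 W
P_in = V·I·cosφ = 240 × 42.5 × 0.769 = 7844 W
η = P_out / P_in = 5983 / 7844 = 0.763 = 76.3%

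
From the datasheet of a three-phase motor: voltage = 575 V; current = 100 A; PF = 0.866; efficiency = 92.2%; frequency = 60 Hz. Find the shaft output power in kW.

P_in = √3·V·I·cosφ = 1.732 × 575 × 100 × 0.866 = 86245 W
P_out = η·P_in = 0.922 × 86245 = 79518 W

79.5 kW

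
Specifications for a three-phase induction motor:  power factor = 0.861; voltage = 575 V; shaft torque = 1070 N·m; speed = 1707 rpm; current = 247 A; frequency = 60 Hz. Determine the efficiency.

ω = 2π × 1707/60 = 178.8 rad/s; P_out = τω = 1070 × 178.8 = 191316 W
P_in = √3·V_L·I_L·cosφ = 1.732 × 575 × 247 × 0.861 = 211795 W
η = P_out / P_in = 191316 / 211795 = 0.903 = 90.3%

90.3 %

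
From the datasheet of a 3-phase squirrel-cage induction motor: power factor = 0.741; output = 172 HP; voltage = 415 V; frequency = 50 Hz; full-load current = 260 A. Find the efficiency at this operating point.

P_out = 172 × 746 = 128312 W
P_in = √3·V_L·I_L·cosφ = 1.732 × 415 × 260 × 0.741 = 138480 W
η = P_out / P_in = 128312 / 138480 = 0.927 = 92.7%

92.7 %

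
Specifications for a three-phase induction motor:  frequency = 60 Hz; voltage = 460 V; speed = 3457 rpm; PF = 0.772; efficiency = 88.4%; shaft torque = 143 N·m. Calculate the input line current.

ω = 2π×3457/60 = 362 rad/s; P_out = τω = 143 × 362 = 51766 W
P_in = P_out / η = 51766 / 0.884 = 58559 W
I_L = P_in / (√3·V_L·cosφ) = 58559 / (1.732 × 460 × 0.772) = 95.2 A

95.2 A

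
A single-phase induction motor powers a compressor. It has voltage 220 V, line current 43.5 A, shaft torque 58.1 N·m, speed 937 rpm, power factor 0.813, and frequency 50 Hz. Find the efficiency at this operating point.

73.3 %

ω = 2π × 937/60 = 98.12 rad/s; P_out = τω = 58.1 × 98.12 = 5701 W
P_in = V·I·cosφ = 220 × 43.5 × 0.813 = 7780 W
η = P_out / P_in = 5701 / 7780 = 0.733 = 73.3%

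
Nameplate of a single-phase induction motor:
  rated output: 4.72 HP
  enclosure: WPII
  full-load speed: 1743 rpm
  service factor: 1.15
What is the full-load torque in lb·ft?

P_out = 4.72 × 746 = 3521 W
ω = 2π × 1743/60 = 182.5 rad/s
τ = P_out/ω = 3521/182.5 = 19.29 N·m
In lb·ft: 19.29/1.356 = 14.2 lb·ft

14.2 lb·ft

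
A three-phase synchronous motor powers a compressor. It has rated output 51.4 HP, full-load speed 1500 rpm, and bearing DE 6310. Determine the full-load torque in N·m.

244 N·m

P_out = 51.4 × 746 = 38344 W
ω = 2π × 1500/60 = 157.1 rad/s
τ = P_out/ω = 38344/157.1 = 244 N·m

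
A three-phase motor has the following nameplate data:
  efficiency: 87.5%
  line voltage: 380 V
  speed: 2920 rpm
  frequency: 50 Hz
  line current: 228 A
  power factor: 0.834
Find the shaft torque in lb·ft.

264 lb·ft

P_in = √3·V·I·cosφ = 1.732 × 380 × 228 × 0.834 = 125150 W
P_out = η·P_in = 0.875 × 125150 = 109506 W
n = 2920 rpm
ω = 2π×2920/60 = 305.8 rad/s
τ = P_out/ω = 109506/305.8 = 358.1 N·m
In lb·ft: 358.1/1.356 = 264 lb·ft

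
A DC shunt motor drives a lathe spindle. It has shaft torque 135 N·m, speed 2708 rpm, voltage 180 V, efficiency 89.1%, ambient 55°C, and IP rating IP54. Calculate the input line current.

ω = 2π×2708/60 = 283.6 rad/s; P_out = τω = 135 × 283.6 = 38286 W
P_in = P_out / η = 38286 / 0.891 = 42970 W
I = P_in / V = 42970 / 180 = 239 A

239 A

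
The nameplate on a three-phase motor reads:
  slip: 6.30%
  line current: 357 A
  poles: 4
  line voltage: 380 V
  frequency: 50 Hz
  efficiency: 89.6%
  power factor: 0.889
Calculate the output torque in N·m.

1270 N·m

P_in = √3·V·I·cosφ = 1.732 × 380 × 357 × 0.889 = 208882 W
P_out = η·P_in = 0.896 × 208882 = 187158 W
n_s = 120×50/4 = 1500 rpm; n = 1500×(1−0.063) = 1406 rpm
ω = 2π×1406/60 = 147.2 rad/s
τ = P_out/ω = 187158/147.2 = 1270 N·m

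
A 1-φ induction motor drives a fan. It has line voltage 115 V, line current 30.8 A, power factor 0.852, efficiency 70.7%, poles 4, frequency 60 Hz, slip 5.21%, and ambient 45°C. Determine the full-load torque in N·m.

P_in = V·I·cosφ = 115 × 30.8 × 0.852 = 3018 W
P_out = η·P_in = 0.707 × 3018 = 2134 W
n_s = 120×60/4 = 1800 rpm; n = 1800×(1−0.0521) = 1706 rpm
ω = 2π×1706/60 = 178.7 rad/s
τ = P_out/ω = 2134/178.7 = 11.9 N·m

11.9 N·m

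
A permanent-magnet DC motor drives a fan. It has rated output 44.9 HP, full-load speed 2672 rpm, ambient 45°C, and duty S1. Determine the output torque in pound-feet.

P_out = 44.9 × 746 = 33495 W
ω = 2π × 2672/60 = 279.8 rad/s
τ = P_out/ω = 33495/279.8 = 119.7 N·m
In lb·ft: 119.7/1.356 = 88.3 lb·ft

88.3 lb·ft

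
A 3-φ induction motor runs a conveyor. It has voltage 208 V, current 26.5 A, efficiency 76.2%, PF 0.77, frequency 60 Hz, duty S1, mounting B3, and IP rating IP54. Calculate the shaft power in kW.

5.6 kW

P_in = √3·V·I·cosφ = 1.732 × 208 × 26.5 × 0.77 = 7351 W
P_out = η·P_in = 0.762 × 7351 = 5601 W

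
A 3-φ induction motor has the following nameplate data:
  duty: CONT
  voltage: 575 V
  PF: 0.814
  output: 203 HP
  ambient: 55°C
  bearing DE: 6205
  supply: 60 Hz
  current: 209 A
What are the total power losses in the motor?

18000 W

P_in = √3·V·I·cosφ = 1.732×575×209×0.814 = 169428 W
P_out = 203×746 = 151438 W
Losses = P_in − P_out = 169428 − 151438 = 17990 W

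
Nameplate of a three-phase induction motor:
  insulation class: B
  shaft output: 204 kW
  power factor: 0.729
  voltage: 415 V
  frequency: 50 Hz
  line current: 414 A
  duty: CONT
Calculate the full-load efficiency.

94.0 %

P_out = 204 kW = 204000 W
P_in = √3·V_L·I_L·cosφ = 1.732 × 415 × 414 × 0.729 = 216932 W
η = P_out / P_in = 204000 / 216932 = 0.940 = 94.0%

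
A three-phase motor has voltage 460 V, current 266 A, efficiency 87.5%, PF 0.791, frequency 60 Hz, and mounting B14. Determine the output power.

P_in = √3·V·I·cosφ = 1.732 × 460 × 266 × 0.791 = 167635 W
P_out = η·P_in = 0.875 × 167635 = 146681 W

147 kW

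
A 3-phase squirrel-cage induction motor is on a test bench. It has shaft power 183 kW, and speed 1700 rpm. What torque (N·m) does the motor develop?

ω = 2π × 1700/60 = 178 rad/s
τ = P/ω = 183000/178 = 1030 N·m

1030 N·m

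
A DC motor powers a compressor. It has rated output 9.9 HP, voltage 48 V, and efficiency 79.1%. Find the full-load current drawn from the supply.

195 A

P_out = 9.9 × 746 = 7385 W
P_in = P_out / η = 7385 / 0.791 = 9336 W
I = P_in / V = 9336 / 48 = 195 A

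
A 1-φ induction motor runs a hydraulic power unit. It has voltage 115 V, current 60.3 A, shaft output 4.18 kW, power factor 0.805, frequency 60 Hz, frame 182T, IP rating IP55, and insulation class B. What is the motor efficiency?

P_out = 4.18 kW = 4180 W
P_in = V·I·cosφ = 115 × 60.3 × 0.805 = 5582 W
η = P_out / P_in = 4180 / 5582 = 0.749 = 74.9%

74.9 %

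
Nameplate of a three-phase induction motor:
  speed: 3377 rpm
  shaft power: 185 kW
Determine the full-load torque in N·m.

ω = 2π × 3377/60 = 353.6 rad/s
τ = P/ω = 185000/353.6 = 523 N·m

523 N·m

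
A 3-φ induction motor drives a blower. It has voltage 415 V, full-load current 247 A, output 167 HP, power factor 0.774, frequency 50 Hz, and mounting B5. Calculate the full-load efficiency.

90.7 %

P_out = 167 × 746 = 124582 W
P_in = √3·V_L·I_L·cosφ = 1.732 × 415 × 247 × 0.774 = 137415 W
η = P_out / P_in = 124582 / 137415 = 0.907 = 90.7%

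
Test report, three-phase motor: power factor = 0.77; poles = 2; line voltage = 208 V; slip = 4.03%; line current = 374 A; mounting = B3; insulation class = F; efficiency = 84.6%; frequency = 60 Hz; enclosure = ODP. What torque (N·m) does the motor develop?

243 N·m

P_in = √3·V·I·cosφ = 1.732 × 208 × 374 × 0.77 = 103747 W
P_out = η·P_in = 0.846 × 103747 = 87770 W
n_s = 120×60/2 = 3600 rpm; n = 3600×(1−0.0403) = 3455 rpm
ω = 2π×3455/60 = 361.8 rad/s
τ = P_out/ω = 87770/361.8 = 243 N·m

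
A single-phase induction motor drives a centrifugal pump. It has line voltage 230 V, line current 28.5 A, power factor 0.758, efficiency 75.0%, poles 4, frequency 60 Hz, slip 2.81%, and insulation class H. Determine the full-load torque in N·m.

20.3 N·m

P_in = V·I·cosφ = 230 × 28.5 × 0.758 = 4969 W
P_out = η·P_in = 0.75 × 4969 = 3727 W
n_s = 120×60/4 = 1800 rpm; n = 1800×(1−0.0281) = 1749 rpm
ω = 2π×1749/60 = 183.2 rad/s
τ = P_out/ω = 3727/183.2 = 20.3 N·m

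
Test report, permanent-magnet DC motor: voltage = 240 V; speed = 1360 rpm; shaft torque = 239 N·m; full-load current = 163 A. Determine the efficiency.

87.0 %

ω = 2π × 1360/60 = 142.4 rad/s; P_out = τω = 239 × 142.4 = 34034 W
P_in = V·I = 240 × 163 = 39120 W
η = P_out / P_in = 34034 / 39120 = 0.870 = 87.0%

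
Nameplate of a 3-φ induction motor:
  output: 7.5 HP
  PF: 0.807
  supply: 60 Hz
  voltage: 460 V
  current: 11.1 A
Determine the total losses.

P_in = √3·V·I·cosφ = 1.732×460×11.1×0.807 = 7137 W
P_out = 7.5×746 = 5595 W
Losses = P_in − P_out = 7137 − 5595 = 1542 W

1.54 kW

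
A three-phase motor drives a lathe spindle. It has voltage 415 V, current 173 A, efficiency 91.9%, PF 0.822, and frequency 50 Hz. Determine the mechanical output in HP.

P_in = √3·V·I·cosφ = 1.732 × 415 × 173 × 0.822 = 102215 W
P_out = η·P_in = 0.919 × 102215 = 93936 W
= 93936/746 = 126 HP

126 HP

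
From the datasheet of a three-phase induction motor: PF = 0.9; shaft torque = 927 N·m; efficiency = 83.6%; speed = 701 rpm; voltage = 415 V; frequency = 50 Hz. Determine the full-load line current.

ω = 2π×701/60 = 73.41 rad/s; P_out = τω = 927 × 73.41 = 68051 W
P_in = P_out / η = 68051 / 0.836 = 81401 W
I_L = P_in / (√3·V_L·cosφ) = 81401 / (1.732 × 415 × 0.9) = 126 A

126 A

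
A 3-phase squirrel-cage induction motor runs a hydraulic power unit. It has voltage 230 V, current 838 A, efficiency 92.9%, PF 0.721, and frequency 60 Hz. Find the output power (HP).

P_in = √3·V·I·cosφ = 1.732 × 230 × 838 × 0.721 = 240688 W
P_out = η·P_in = 0.929 × 240688 = 223599 W
= 223599/746 = 300 HP

300 HP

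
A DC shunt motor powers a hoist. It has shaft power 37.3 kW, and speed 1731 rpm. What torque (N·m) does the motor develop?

206 N·m

ω = 2π × 1731/60 = 181.3 rad/s
τ = P/ω = 37300/181.3 = 206 N·m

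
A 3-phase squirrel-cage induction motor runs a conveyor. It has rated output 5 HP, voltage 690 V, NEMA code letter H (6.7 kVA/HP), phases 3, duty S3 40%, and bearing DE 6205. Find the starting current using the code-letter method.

S_LR = 6.7 × 5 = 33.5 kVA
I_LR = S_LR/(√3·V_L) = 33500/(1.732×690) = 28 A

28 A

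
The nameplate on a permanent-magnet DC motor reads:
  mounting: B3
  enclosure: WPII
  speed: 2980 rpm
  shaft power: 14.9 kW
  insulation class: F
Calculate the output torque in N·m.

47.7 N·m

ω = 2π × 2980/60 = 312.1 rad/s
τ = P/ω = 14900/312.1 = 47.7 N·m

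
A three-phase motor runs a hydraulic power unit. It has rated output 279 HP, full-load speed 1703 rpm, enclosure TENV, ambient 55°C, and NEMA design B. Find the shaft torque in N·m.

1170 N·m

P_out = 279 × 746 = 208134 W
ω = 2π × 1703/60 = 178.3 rad/s
τ = P_out/ω = 208134/178.3 = 1170 N·m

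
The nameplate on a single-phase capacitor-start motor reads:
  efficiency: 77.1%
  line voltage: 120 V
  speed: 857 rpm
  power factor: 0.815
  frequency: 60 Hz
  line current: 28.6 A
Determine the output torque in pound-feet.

P_in = V·I·cosφ = 120 × 28.6 × 0.815 = 2797 W
P_out = η·P_in = 0.771 × 2797 = 2156 W
n = 857 rpm
ω = 2π×857/60 = 89.74 rad/s
τ = P_out/ω = 2156/89.74 = 24.02 N·m
In lb·ft: 24.02/1.356 = 17.7 lb·ft

17.7 lb·ft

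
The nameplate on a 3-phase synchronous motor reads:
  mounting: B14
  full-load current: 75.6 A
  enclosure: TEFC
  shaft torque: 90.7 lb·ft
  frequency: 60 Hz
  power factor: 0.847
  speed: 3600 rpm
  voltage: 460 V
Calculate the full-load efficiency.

τ = 90.7 lb·ft × 1.356 = 123 N·m
ω = 2π × 3600/60 = 377 rad/s; P_out = τω = 123 × 377 = 46371 W
P_in = √3·V_L·I_L·cosφ = 1.732 × 460 × 75.6 × 0.847 = 51017 W
η = P_out / P_in = 46371 / 51017 = 0.909 = 90.9%

90.9 %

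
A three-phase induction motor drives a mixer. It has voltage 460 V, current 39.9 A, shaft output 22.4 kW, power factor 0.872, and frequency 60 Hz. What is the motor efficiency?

P_out = 22.4 kW = 22400 W
P_in = √3·V_L·I_L·cosφ = 1.732 × 460 × 39.9 × 0.872 = 27720 W
η = P_out / P_in = 22400 / 27720 = 0.808 = 80.8%

80.8 %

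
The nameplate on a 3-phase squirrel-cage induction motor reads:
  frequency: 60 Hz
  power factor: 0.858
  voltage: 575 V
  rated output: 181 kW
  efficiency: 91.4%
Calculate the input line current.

P_out = 181 kW = 181000 W
P_in = P_out / η = 181000 / 0.914 = 198031 W
I_L = P_in / (√3·V_L·cosφ) = 198031 / (1.732 × 575 × 0.858) = 232 A

232 A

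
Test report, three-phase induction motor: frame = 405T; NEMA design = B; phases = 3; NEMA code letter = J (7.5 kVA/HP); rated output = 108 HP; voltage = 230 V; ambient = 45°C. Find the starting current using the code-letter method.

S_LR = 7.5 × 108 = 810 kVA
I_LR = S_LR/(√3·V_L) = 810000/(1.732×230) = 2030 A

2030 A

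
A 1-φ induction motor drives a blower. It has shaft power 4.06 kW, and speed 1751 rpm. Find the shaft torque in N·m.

22.1 N·m

ω = 2π × 1751/60 = 183.4 rad/s
τ = P/ω = 4060/183.4 = 22.1 N·m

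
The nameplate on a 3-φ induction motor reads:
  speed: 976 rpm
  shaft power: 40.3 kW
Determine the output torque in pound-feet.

291 lb·ft

ω = 2π × 976/60 = 102.2 rad/s
τ = P/ω = 40300/102.2 = 394.3 N·m
In lb·ft: 394.3/1.356 = 291 lb·ft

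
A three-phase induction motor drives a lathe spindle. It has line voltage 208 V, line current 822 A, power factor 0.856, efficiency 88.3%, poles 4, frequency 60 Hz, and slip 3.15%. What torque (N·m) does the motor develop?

P_in = √3·V·I·cosφ = 1.732 × 208 × 822 × 0.856 = 253488 W
P_out = η·P_in = 0.883 × 253488 = 223830 W
n_s = 120×60/4 = 1800 rpm; n = 1800×(1−0.0315) = 1743 rpm
ω = 2π×1743/60 = 182.5 rad/s
τ = P_out/ω = 223830/182.5 = 1230 N·m

1230 N·m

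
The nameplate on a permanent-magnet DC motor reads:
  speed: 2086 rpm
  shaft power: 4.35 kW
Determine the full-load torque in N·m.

ω = 2π × 2086/60 = 218.4 rad/s
τ = P/ω = 4350/218.4 = 19.9 N·m

19.9 N·m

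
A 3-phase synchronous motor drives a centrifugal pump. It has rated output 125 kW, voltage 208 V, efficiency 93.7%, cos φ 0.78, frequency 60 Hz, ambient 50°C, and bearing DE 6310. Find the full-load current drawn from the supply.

P_out = 125 kW = 125000 W
P_in = P_out / η = 125000 / 0.937 = 133404 W
I_L = P_in / (√3·V_L·cosφ) = 133404 / (1.732 × 208 × 0.78) = 475 A

475 A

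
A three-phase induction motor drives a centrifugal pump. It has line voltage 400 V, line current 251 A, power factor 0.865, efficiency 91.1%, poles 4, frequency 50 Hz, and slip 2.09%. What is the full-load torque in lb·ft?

P_in = √3·V·I·cosφ = 1.732 × 400 × 251 × 0.865 = 150417 W
P_out = η·P_in = 0.911 × 150417 = 137030 W
n_s = 120×50/4 = 1500 rpm; n = 1500×(1−0.0209) = 1469 rpm
ω = 2π×1469/60 = 153.8 rad/s
τ = P_out/ω = 137030/153.8 = 891 N·m
In lb·ft: 891/1.356 = 657 lb·ft

657 lb·ft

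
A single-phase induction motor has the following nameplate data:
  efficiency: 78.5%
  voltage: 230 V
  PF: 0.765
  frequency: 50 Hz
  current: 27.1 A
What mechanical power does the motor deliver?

P_in = V·I·cosφ = 230 × 27.1 × 0.765 = 4768 W
P_out = η·P_in = 0.785 × 4768 = 3743 W

3.74 kW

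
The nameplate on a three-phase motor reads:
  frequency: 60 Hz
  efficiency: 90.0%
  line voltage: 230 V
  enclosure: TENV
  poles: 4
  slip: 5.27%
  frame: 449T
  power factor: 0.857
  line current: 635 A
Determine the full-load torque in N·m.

P_in = √3·V·I·cosφ = 1.732 × 230 × 635 × 0.857 = 216786 W
P_out = η·P_in = 0.9 × 216786 = 195107 W
n_s = 120×60/4 = 1800 rpm; n = 1800×(1−0.0527) = 1705 rpm
ω = 2π×1705/60 = 178.5 rad/s
τ = P_out/ω = 195107/178.5 = 1090 N·m

1090 N·m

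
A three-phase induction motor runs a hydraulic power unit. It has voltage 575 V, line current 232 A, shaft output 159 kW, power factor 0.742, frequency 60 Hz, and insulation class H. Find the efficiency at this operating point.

P_out = 159 kW = 159000 W
P_in = √3·V_L·I_L·cosφ = 1.732 × 575 × 232 × 0.742 = 171438 W
η = P_out / P_in = 159000 / 171438 = 0.927 = 92.7%

92.7 %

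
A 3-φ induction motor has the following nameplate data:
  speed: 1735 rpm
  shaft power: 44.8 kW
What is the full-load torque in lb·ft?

182 lb·ft

ω = 2π × 1735/60 = 181.7 rad/s
τ = P/ω = 44800/181.7 = 246.6 N·m
In lb·ft: 246.6/1.356 = 182 lb·ft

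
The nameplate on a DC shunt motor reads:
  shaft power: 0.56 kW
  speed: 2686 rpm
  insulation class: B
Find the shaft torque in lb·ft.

1.47 lb·ft

ω = 2π × 2686/60 = 281.3 rad/s
τ = P/ω = 560/281.3 = 1.991 N·m
In lb·ft: 1.991/1.356 = 1.47 lb·ft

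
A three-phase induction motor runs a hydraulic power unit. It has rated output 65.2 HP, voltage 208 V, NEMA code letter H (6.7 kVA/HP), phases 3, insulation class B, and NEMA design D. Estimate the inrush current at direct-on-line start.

S_LR = 6.7 × 65.2 = 436.84 kVA
I_LR = S_LR/(√3·V_L) = 436840/(1.732×208) = 1210 A

1210 A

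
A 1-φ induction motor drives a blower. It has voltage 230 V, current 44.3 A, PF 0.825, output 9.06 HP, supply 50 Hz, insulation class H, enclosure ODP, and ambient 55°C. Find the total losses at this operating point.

P_in = V·I·cosφ = 230×44.3×0.825 = 8406 W
P_out = 9.06×746 = 6759 W
Losses = P_in − P_out = 8406 − 6759 = 1647 W

1.65 kW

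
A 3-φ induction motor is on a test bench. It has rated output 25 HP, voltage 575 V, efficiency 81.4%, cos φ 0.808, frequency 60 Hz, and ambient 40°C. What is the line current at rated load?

P_out = 25 × 746 = 18650 W
P_in = P_out / η = 18650 / 0.814 = 22912 W
I_L = P_in / (√3·V_L·cosφ) = 22912 / (1.732 × 575 × 0.808) = 28.5 A

28.5 A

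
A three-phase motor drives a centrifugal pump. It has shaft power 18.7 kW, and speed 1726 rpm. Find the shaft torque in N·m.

ω = 2π × 1726/60 = 180.7 rad/s
τ = P/ω = 18700/180.7 = 103 N·m

103 N·m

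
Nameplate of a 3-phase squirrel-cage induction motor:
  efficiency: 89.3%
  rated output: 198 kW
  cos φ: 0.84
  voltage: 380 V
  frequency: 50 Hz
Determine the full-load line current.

401 A

P_out = 198 kW = 198000 W
P_in = P_out / η = 198000 / 0.893 = 221725 W
I_L = P_in / (√3·V_L·cosφ) = 221725 / (1.732 × 380 × 0.84) = 401 A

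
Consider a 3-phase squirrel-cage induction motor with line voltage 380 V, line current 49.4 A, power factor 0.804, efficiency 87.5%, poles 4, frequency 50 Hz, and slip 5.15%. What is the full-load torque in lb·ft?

P_in = √3·V·I·cosφ = 1.732 × 380 × 49.4 × 0.804 = 26141 W
P_out = η·P_in = 0.875 × 26141 = 22873 W
n_s = 120×50/4 = 1500 rpm; n = 1500×(1−0.0515) = 1423 rpm
ω = 2π×1423/60 = 149 rad/s
τ = P_out/ω = 22873/149 = 153.5 N·m
In lb·ft: 153.5/1.356 = 113 lb·ft

113 lb·ft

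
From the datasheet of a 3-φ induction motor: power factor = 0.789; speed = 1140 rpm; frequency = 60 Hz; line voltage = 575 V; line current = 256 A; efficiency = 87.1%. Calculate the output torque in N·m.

1470 N·m

P_in = √3·V·I·cosφ = 1.732 × 575 × 256 × 0.789 = 201156 W
P_out = η·P_in = 0.871 × 201156 = 175207 W
n = 1140 rpm
ω = 2π×1140/60 = 119.4 rad/s
τ = P_out/ω = 175207/119.4 = 1470 N·m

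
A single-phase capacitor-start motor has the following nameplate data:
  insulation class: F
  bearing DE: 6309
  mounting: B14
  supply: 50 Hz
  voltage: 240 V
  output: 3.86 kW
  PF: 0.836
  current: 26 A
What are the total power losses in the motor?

P_in = V·I·cosφ = 240×26×0.836 = 5217 W
P_out = 3860 W
Losses = P_in − P_out = 5217 − 3860 = 1357 W

1360 W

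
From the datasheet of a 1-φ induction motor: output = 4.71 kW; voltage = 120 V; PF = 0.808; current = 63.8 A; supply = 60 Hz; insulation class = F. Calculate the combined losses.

1.48 kW

P_in = V·I·cosφ = 120×63.8×0.808 = 6186 W
P_out = 4710 W
Losses = P_in − P_out = 6186 − 4710 = 1476 W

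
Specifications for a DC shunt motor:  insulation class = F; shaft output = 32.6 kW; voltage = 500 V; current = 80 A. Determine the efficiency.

P_out = 32.6 kW = 32600 W
P_in = V·I = 500 × 80 = 40000 W
η = P_out / P_in = 32600 / 40000 = 0.815 = 81.5%

81.5 %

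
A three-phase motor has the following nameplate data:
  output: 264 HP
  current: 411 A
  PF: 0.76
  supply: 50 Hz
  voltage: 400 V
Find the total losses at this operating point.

19500 W

P_in = √3·V·I·cosφ = 1.732×400×411×0.76 = 216403 W
P_out = 264×746 = 196944 W
Losses = P_in − P_out = 216403 − 196944 = 19459 W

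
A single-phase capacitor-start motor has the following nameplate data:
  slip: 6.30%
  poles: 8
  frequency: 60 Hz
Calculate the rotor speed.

843 rpm

n_s = 120f/p = 120×60/8 = 900 rpm
n = n_s(1 − s) = 900 × (1 − 0.063) = 843 rpm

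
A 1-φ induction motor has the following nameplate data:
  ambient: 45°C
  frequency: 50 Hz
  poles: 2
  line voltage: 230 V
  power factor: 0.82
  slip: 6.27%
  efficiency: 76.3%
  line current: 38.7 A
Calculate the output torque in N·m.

18.9 N·m

P_in = V·I·cosφ = 230 × 38.7 × 0.82 = 7299 W
P_out = η·P_in = 0.763 × 7299 = 5569 W
n_s = 120×50/2 = 3000 rpm; n = 3000×(1−0.0627) = 2812 rpm
ω = 2π×2812/60 = 294.5 rad/s
τ = P_out/ω = 5569/294.5 = 18.9 N·m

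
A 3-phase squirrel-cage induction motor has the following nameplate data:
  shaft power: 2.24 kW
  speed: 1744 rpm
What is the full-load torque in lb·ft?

ω = 2π × 1744/60 = 182.6 rad/s
τ = P/ω = 2240/182.6 = 12.27 N·m
In lb·ft: 12.27/1.356 = 9.05 lb·ft

9.05 lb·ft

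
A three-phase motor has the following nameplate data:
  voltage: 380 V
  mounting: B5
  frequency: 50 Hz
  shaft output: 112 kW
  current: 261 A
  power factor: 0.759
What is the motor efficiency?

85.9 %

P_out = 112 kW = 112000 W
P_in = √3·V_L·I_L·cosφ = 1.732 × 380 × 261 × 0.759 = 130381 W
η = P_out / P_in = 112000 / 130381 = 0.859 = 85.9%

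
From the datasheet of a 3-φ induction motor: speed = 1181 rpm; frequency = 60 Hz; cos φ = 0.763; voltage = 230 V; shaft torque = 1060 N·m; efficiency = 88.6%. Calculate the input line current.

ω = 2π×1181/60 = 123.7 rad/s; P_out = τω = 1060 × 123.7 = 131122 W
P_in = P_out / η = 131122 / 0.886 = 147993 W
I_L = P_in / (√3·V_L·cosφ) = 147993 / (1.732 × 230 × 0.763) = 487 A

487 A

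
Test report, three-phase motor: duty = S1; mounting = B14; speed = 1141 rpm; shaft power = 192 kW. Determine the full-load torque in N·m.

ω = 2π × 1141/60 = 119.5 rad/s
τ = P/ω = 192000/119.5 = 1610 N·m

1610 N·m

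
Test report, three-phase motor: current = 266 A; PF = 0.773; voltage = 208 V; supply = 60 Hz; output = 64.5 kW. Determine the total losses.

9580 W

P_in = √3·V·I·cosφ = 1.732×208×266×0.773 = 74075 W
P_out = 64500 W
Losses = P_in − P_out = 74075 − 64500 = 9575 W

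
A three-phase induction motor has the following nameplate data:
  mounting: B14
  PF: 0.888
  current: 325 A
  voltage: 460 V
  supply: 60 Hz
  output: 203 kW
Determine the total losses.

P_in = √3·V·I·cosφ = 1.732×460×325×0.888 = 229933 W
P_out = 203000 W
Losses = P_in − P_out = 229933 − 203000 = 26933 W

26.9 kW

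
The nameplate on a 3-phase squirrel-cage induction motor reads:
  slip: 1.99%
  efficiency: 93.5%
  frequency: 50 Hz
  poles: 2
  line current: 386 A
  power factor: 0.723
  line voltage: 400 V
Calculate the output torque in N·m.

587 N·m

P_in = √3·V·I·cosφ = 1.732 × 400 × 386 × 0.723 = 193345 W
P_out = η·P_in = 0.935 × 193345 = 180778 W
n_s = 120×50/2 = 3000 rpm; n = 3000×(1−0.0199) = 2940 rpm
ω = 2π×2940/60 = 307.9 rad/s
τ = P_out/ω = 180778/307.9 = 587 N·m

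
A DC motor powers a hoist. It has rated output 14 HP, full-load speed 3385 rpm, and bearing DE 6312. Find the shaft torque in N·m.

P_out = 14 × 746 = 10444 W
ω = 2π × 3385/60 = 354.5 rad/s
τ = P_out/ω = 10444/354.5 = 29.5 N·m

29.5 N·m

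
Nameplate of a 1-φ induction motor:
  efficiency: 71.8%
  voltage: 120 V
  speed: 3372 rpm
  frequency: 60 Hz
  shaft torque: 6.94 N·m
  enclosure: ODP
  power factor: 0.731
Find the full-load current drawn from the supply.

38.9 A

ω = 2π×3372/60 = 353.1 rad/s; P_out = τω = 6.94 × 353.1 = 2451 W
P_in = P_out / η = 2451 / 0.718 = 3414 W
I = P_in / (V·cosφ) = 3414 / (120 × 0.731) = 38.9 A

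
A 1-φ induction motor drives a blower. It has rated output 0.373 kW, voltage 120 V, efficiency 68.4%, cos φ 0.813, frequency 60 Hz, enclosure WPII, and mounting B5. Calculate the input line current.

P_out = 0.373 kW = 373 W
P_in = P_out / η = 373 / 0.684 = 545 W
I = P_in / (V·cosφ) = 545 / (120 × 0.813) = 5.59 A

5.59 A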